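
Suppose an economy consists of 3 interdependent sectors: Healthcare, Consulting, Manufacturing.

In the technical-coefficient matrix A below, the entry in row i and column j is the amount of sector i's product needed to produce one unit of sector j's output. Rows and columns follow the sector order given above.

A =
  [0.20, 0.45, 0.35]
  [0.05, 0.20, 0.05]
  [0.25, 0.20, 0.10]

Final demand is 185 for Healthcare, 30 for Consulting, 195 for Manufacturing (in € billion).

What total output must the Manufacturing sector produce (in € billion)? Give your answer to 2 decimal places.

I − A =
  [   0.80    -0.45    -0.35]
  [  -0.05     0.80    -0.05]
  [  -0.25    -0.20     0.90]
Cofactors of I−A, C_ij = (−1)^(i+j)·(minor ij) (rows/columns in the sector order above):
  C_11 = (0.80)(0.90) − (-0.05)(-0.20) = 0.7100
  C_12 = −[(-0.05)(0.90) − (-0.05)(-0.25)] = 0.0575
  C_13 = (-0.05)(-0.20) − (0.80)(-0.25) = 0.2100
  C_21 = −[(-0.45)(0.90) − (-0.35)(-0.20)] = 0.4750
  C_22 = (0.80)(0.90) − (-0.35)(-0.25) = 0.6325
  C_23 = −[(0.80)(-0.20) − (-0.45)(-0.25)] = 0.2725
  C_31 = (-0.45)(-0.05) − (-0.35)(0.80) = 0.3025
  C_32 = −[(0.80)(-0.05) − (-0.35)(-0.05)] = 0.0575
  C_33 = (0.80)(0.80) − (-0.45)(-0.05) = 0.6175
det(I−A) = Σ_j (I−A)_1j·C_1j = (0.80)(0.7100) + (-0.45)(0.0575) + (-0.35)(0.2100) = 0.468625
adj(I−A) = Cᵀ =
  [ 0.7100   0.4750   0.3025]
  [ 0.0575   0.6325   0.0575]
  [ 0.2100   0.2725   0.6175]
(I − A)⁻¹ = adj(I−A) / det(I−A) ≈
  [   1.5151     1.0136     0.6455]
  [   0.1227     1.3497     0.1227]
  [   0.4481     0.5815     1.3177]
x = (I − A)⁻¹ d = adj(I−A)·d / det(I−A), with det(I−A) = 0.468625:
  x_H = (0.7100·185 + 0.4750·30 + 0.3025·195) / 0.468625 = 204.5875 / 0.468625 ≈ 436.57
  x_C = (0.0575·185 + 0.6325·30 + 0.0575·195) / 0.468625 = 40.825 / 0.468625 ≈ 87.12
  x_M = (0.2100·185 + 0.2725·30 + 0.6175·195) / 0.468625 = 167.4375 / 0.468625 ≈ 357.30

x_M = 357.30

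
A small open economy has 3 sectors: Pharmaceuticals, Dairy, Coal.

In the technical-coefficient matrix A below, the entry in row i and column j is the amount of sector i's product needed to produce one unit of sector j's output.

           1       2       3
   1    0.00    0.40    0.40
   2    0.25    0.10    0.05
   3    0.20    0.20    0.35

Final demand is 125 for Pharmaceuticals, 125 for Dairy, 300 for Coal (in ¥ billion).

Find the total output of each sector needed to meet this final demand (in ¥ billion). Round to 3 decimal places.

x_1 = 551.630, x_2 = 332.880, x_3 = 733.696

I − A =
  [   1.00    -0.40    -0.40]
  [  -0.25     0.90    -0.05]
  [  -0.20    -0.20     0.65]
Cofactors of I−A, C_ij = (−1)^(i+j)·(minor ij) (rows/columns in the sector order above):
  C_11 = (0.90)(0.65) − (-0.05)(-0.20) = 0.5750
  C_12 = −[(-0.25)(0.65) − (-0.05)(-0.20)] = 0.1725
  C_13 = (-0.25)(-0.20) − (0.90)(-0.20) = 0.2300
  C_21 = −[(-0.40)(0.65) − (-0.40)(-0.20)] = 0.3400
  C_22 = (1.00)(0.65) − (-0.40)(-0.20) = 0.5700
  C_23 = −[(1.00)(-0.20) − (-0.40)(-0.20)] = 0.2800
  C_31 = (-0.40)(-0.05) − (-0.40)(0.90) = 0.3800
  C_32 = −[(1.00)(-0.05) − (-0.40)(-0.25)] = 0.1500
  C_33 = (1.00)(0.90) − (-0.40)(-0.25) = 0.8000
det(I−A) = Σ_j (I−A)_1j·C_1j = (1.00)(0.5750) + (-0.40)(0.1725) + (-0.40)(0.2300) = 0.4140
adj(I−A) = Cᵀ =
  [ 0.5750   0.3400   0.3800]
  [ 0.1725   0.5700   0.1500]
  [ 0.2300   0.2800   0.8000]
(I − A)⁻¹ = adj(I−A) / det(I−A) ≈
  [   1.3889     0.8213     0.9179]
  [   0.4167     1.3768     0.3623]
  [   0.5556     0.6763     1.9324]
x = (I − A)⁻¹ d = adj(I−A)·d / det(I−A), with det(I−A) = 0.4140:
  x_1 = (0.5750·125 + 0.3400·125 + 0.3800·300) / 0.4140 = 228.375 / 0.4140 ≈ 551.630
  x_2 = (0.1725·125 + 0.5700·125 + 0.1500·300) / 0.4140 = 137.8125 / 0.4140 ≈ 332.880
  x_3 = (0.2300·125 + 0.2800·125 + 0.8000·300) / 0.4140 = 303.75 / 0.4140 ≈ 733.696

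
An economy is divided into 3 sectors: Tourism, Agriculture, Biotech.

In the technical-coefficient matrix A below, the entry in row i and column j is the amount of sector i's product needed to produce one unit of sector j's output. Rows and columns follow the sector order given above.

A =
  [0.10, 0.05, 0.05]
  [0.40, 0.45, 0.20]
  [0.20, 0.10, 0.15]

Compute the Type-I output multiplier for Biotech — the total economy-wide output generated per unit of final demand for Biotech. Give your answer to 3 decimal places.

I − A =
  [   0.90    -0.05    -0.05]
  [  -0.40     0.55    -0.20]
  [  -0.20    -0.10     0.85]
Cofactors of I−A, C_ij = (−1)^(i+j)·(minor ij) (rows/columns in the sector order above):
  C_11 = (0.55)(0.85) − (-0.20)(-0.10) = 0.4475
  C_12 = −[(-0.40)(0.85) − (-0.20)(-0.20)] = 0.3800
  C_13 = (-0.40)(-0.10) − (0.55)(-0.20) = 0.1500
  C_21 = −[(-0.05)(0.85) − (-0.05)(-0.10)] = 0.0475
  C_22 = (0.90)(0.85) − (-0.05)(-0.20) = 0.7550
  C_23 = −[(0.90)(-0.10) − (-0.05)(-0.20)] = 0.1000
  C_31 = (-0.05)(-0.20) − (-0.05)(0.55) = 0.0375
  C_32 = −[(0.90)(-0.20) − (-0.05)(-0.40)] = 0.2000
  C_33 = (0.90)(0.55) − (-0.05)(-0.40) = 0.4750
det(I−A) = Σ_j (I−A)_1j·C_1j = (0.90)(0.4475) + (-0.05)(0.3800) + (-0.05)(0.1500) = 0.37625
adj(I−A) = Cᵀ =
  [ 0.4475   0.0475   0.0375]
  [ 0.3800   0.7550   0.2000]
  [ 0.1500   0.1000   0.4750]
(I − A)⁻¹ = adj(I−A) / det(I−A) ≈
  [   1.1894     0.1262     0.0997]
  [   1.0100     2.0066     0.5316]
  [   0.3987     0.2658     1.2625]
The output multiplier for sector j is the column-j sum of the Leontief inverse (I − A)⁻¹ = adj(I−A) / det(I−A).
Column B of adj(I−A): (0.0375, 0.2000, 0.4750); det(I−A) = 0.37625.
m_B = (0.0375 + 0.2000 + 0.4750) / 0.37625 = 0.7125 / 0.37625 ≈ 1.894.

m_B = 1.894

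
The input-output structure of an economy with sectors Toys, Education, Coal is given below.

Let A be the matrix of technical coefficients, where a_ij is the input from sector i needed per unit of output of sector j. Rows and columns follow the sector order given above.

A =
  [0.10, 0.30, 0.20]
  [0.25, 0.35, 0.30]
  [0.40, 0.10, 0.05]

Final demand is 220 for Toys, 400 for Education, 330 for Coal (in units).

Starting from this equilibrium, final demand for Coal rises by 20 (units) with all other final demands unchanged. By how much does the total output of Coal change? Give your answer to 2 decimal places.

Δx_C = 27.98

I − A =
  [   0.90    -0.30    -0.20]
  [  -0.25     0.65    -0.30]
  [  -0.40    -0.10     0.95]
Cofactors of I−A, C_ij = (−1)^(i+j)·(minor ij) (rows/columns in the sector order above):
  C_11 = (0.65)(0.95) − (-0.30)(-0.10) = 0.5875
  C_12 = −[(-0.25)(0.95) − (-0.30)(-0.40)] = 0.3575
  C_13 = (-0.25)(-0.10) − (0.65)(-0.40) = 0.2850
  C_21 = −[(-0.30)(0.95) − (-0.20)(-0.10)] = 0.3050
  C_22 = (0.90)(0.95) − (-0.20)(-0.40) = 0.7750
  C_23 = −[(0.90)(-0.10) − (-0.30)(-0.40)] = 0.2100
  C_31 = (-0.30)(-0.30) − (-0.20)(0.65) = 0.2200
  C_32 = −[(0.90)(-0.30) − (-0.20)(-0.25)] = 0.3200
  C_33 = (0.90)(0.65) − (-0.30)(-0.25) = 0.5100
det(I−A) = Σ_j (I−A)_1j·C_1j = (0.90)(0.5875) + (-0.30)(0.3575) + (-0.20)(0.2850) = 0.3645
adj(I−A) = Cᵀ =
  [ 0.5875   0.3050   0.2200]
  [ 0.3575   0.7750   0.3200]
  [ 0.2850   0.2100   0.5100]
(I − A)⁻¹ = adj(I−A) / det(I−A) ≈
  [   1.6118     0.8368     0.6036]
  [   0.9808     2.1262     0.8779]
  [   0.7819     0.5761     1.3992]
Δx = (I − A)⁻¹ Δd with Δd having +20 in the Coal component and 0 elsewhere.
So Δx_C = L_CC · (+20), where L_CC = adj(I−A)_CC / det(I−A) = 0.5100 / 0.3645.
Δx_C = 0.5100 × (+20) / 0.3645 = 10.20 / 0.3645 ≈ 27.98.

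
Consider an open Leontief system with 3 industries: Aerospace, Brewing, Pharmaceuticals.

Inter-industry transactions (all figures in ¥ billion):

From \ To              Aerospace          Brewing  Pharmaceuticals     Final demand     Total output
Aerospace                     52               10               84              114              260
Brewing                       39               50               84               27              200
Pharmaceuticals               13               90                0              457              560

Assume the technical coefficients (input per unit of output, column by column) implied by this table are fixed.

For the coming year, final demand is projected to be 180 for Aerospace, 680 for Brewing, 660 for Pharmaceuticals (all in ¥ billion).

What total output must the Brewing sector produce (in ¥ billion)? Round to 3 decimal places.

Technical coefficients a_ij = z_ij / X_j:
  a_11 = 52/260 = 0.20, a_21 = 39/260 = 0.15, a_31 = 13/260 = 0.05
  a_12 = 10/200 = 0.05, a_22 = 50/200 = 0.25, a_32 = 90/200 = 0.45
  a_13 = 84/560 = 0.15, a_23 = 84/560 = 0.15, a_33 = 0/560 = 0.00
I − A =
  [   0.80    -0.05    -0.15]
  [  -0.15     0.75    -0.15]
  [  -0.05    -0.45     1.00]
Cofactors of I−A, C_ij = (−1)^(i+j)·(minor ij) (rows/columns in the sector order above):
  C_11 = (0.75)(1.00) − (-0.15)(-0.45) = 0.6825
  C_12 = −[(-0.15)(1.00) − (-0.15)(-0.05)] = 0.1575
  C_13 = (-0.15)(-0.45) − (0.75)(-0.05) = 0.1050
  C_21 = −[(-0.05)(1.00) − (-0.15)(-0.45)] = 0.1175
  C_22 = (0.80)(1.00) − (-0.15)(-0.05) = 0.7925
  C_23 = −[(0.80)(-0.45) − (-0.05)(-0.05)] = 0.3625
  C_31 = (-0.05)(-0.15) − (-0.15)(0.75) = 0.1200
  C_32 = −[(0.80)(-0.15) − (-0.15)(-0.15)] = 0.1425
  C_33 = (0.80)(0.75) − (-0.05)(-0.15) = 0.5925
det(I−A) = Σ_j (I−A)_1j·C_1j = (0.80)(0.6825) + (-0.05)(0.1575) + (-0.15)(0.1050) = 0.522375
adj(I−A) = Cᵀ =
  [ 0.6825   0.1175   0.1200]
  [ 0.1575   0.7925   0.1425]
  [ 0.1050   0.3625   0.5925]
(I − A)⁻¹ = adj(I−A) / det(I−A) ≈
  [   1.3065     0.2249     0.2297]
  [   0.3015     1.5171     0.2728]
  [   0.2010     0.6939     1.1342]
x = (I − A)⁻¹ d = adj(I−A)·d / det(I−A), with det(I−A) = 0.522375:
  x_1 = (0.6825·180 + 0.1175·680 + 0.1200·660) / 0.522375 = 281.95 / 0.522375 ≈ 539.746
  x_2 = (0.1575·180 + 0.7925·680 + 0.1425·660) / 0.522375 = 661.30 / 0.522375 ≈ 1265.949
  x_3 = (0.1050·180 + 0.3625·680 + 0.5925·660) / 0.522375 = 656.45 / 0.522375 ≈ 1256.664

x_2 = 1265.949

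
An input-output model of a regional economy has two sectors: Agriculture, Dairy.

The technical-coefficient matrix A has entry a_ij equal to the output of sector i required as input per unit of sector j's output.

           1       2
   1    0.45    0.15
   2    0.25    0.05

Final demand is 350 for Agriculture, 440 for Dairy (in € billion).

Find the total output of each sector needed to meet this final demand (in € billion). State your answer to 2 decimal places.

I − A =
  [   0.55    -0.15]
  [  -0.25     0.95]
det(I−A) = (0.55)(0.95) − (-0.15)(-0.25) = 0.4850
adj(I−A) = [[0.95, 0.15], [0.25, 0.55]]
(I − A)⁻¹ = adj(I−A) / det(I−A) ≈
  [   1.9588     0.3093]
  [   0.5155     1.1340]
x = (I − A)⁻¹ d = adj(I−A)·d / det(I−A), with det(I−A) = 0.4850:
  x_1 = (0.95·350 + 0.15·440) / 0.4850 = 398.50 / 0.4850 ≈ 821.65
  x_2 = (0.25·350 + 0.55·440) / 0.4850 = 329.50 / 0.4850 ≈ 679.38

x_1 = 821.65, x_2 = 679.38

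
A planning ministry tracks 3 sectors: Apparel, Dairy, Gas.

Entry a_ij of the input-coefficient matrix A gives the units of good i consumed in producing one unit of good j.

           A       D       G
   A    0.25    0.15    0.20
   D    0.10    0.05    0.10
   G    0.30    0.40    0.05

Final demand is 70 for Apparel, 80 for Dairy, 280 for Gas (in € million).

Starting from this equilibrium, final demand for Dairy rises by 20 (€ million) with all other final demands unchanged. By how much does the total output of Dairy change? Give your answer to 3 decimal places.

I − A =
  [   0.75    -0.15    -0.20]
  [  -0.10     0.95    -0.10]
  [  -0.30    -0.40     0.95]
Cofactors of I−A, C_ij = (−1)^(i+j)·(minor ij) (rows/columns in the sector order above):
  C_11 = (0.95)(0.95) − (-0.10)(-0.40) = 0.8625
  C_12 = −[(-0.10)(0.95) − (-0.10)(-0.30)] = 0.1250
  C_13 = (-0.10)(-0.40) − (0.95)(-0.30) = 0.3250
  C_21 = −[(-0.15)(0.95) − (-0.20)(-0.40)] = 0.2225
  C_22 = (0.75)(0.95) − (-0.20)(-0.30) = 0.6525
  C_23 = −[(0.75)(-0.40) − (-0.15)(-0.30)] = 0.3450
  C_31 = (-0.15)(-0.10) − (-0.20)(0.95) = 0.2050
  C_32 = −[(0.75)(-0.10) − (-0.20)(-0.10)] = 0.0950
  C_33 = (0.75)(0.95) − (-0.15)(-0.10) = 0.6975
det(I−A) = Σ_j (I−A)_1j·C_1j = (0.75)(0.8625) + (-0.15)(0.1250) + (-0.20)(0.3250) = 0.563125
adj(I−A) = Cᵀ =
  [ 0.8625   0.2225   0.2050]
  [ 0.1250   0.6525   0.0950]
  [ 0.3250   0.3450   0.6975]
(I − A)⁻¹ = adj(I−A) / det(I−A) ≈
  [   1.5316     0.3951     0.3640]
  [   0.2220     1.1587     0.1687]
  [   0.5771     0.6127     1.2386]
Δx = (I − A)⁻¹ Δd with Δd having +20 in the Dairy component and 0 elsewhere.
So Δx_D = L_DD · (+20), where L_DD = adj(I−A)_DD / det(I−A) = 0.6525 / 0.563125.
Δx_D = 0.6525 × (+20) / 0.563125 = 13.05 / 0.563125 ≈ 23.174.

Δx_D = 23.174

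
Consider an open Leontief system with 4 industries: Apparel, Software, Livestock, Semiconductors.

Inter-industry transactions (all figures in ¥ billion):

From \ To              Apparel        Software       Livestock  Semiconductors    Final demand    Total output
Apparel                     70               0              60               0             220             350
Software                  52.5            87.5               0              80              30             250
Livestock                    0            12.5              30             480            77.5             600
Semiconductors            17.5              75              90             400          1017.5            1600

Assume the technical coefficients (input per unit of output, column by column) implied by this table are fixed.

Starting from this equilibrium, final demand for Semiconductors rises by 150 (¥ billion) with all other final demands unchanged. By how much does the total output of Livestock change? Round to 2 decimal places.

Δx_3 = 71.28

Technical coefficients a_ij = z_ij / X_j:
  a_11 = 70/350 = 0.20, a_21 = 52.5/350 = 0.15, a_31 = 0/350 = 0.00, a_41 = 17.5/350 = 0.05
  a_12 = 0/250 = 0.00, a_22 = 87.5/250 = 0.35, a_32 = 12.5/250 = 0.05, a_42 = 75/250 = 0.30
  a_13 = 60/600 = 0.10, a_23 = 0/600 = 0.00, a_33 = 30/600 = 0.05, a_43 = 90/600 = 0.15
  a_14 = 0/1600 = 0.00, a_24 = 80/1600 = 0.05, a_34 = 480/1600 = 0.30, a_44 = 400/1600 = 0.25
I − A =
  [   0.80     0.00    -0.10     0.00]
  [  -0.15     0.65     0.00    -0.05]
  [   0.00    -0.05     0.95    -0.30]
  [  -0.05    -0.30    -0.15     0.75]
Compute the cofactors C_ij = (−1)^(i+j)·(3×3 minor ij) of I−A; the adjugate is their transpose:
adj(I−A) = Cᵀ =
  [ 0.41925   0.01275   0.04725   0.01975]
  [ 0.10250   0.53250   0.01750   0.04250]
  [ 0.02900   0.10200   0.37800   0.15800]
  [ 0.07475   0.23425   0.08575   0.49325]
det(I−A) = Σ_j (I−A)_1j·C_1j = (0.80)(0.41925) + (0.00)(0.10250) + (-0.10)(0.02900) + (0.00)(0.07475) = 0.3325
(I − A)⁻¹ = adj(I−A) / det(I−A) ≈
  [   1.2609     0.0383     0.1421     0.0594]
  [   0.3083     1.6015     0.0526     0.1278]
  [   0.0872     0.3068     1.1368     0.4752]
  [   0.2248     0.7045     0.2579     1.4835]
Δx = (I − A)⁻¹ Δd with Δd having +150 in the Semiconductors component and 0 elsewhere.
So Δx_3 = L_34 · (+150), where L_34 = adj(I−A)_34 / det(I−A) = 0.15800 / 0.3325.
Δx_3 = 0.15800 × (+150) / 0.3325 = 23.70 / 0.3325 ≈ 71.28.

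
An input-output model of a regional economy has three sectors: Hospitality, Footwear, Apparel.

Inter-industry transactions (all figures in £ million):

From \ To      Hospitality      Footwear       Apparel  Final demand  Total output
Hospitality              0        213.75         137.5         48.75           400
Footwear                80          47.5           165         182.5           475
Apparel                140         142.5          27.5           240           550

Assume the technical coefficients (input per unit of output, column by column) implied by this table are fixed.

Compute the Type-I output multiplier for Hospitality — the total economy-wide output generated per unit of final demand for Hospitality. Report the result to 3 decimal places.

Technical coefficients a_ij = z_ij / X_j:
  a_11 = 0/400 = 0.00, a_21 = 80/400 = 0.20, a_31 = 140/400 = 0.35
  a_12 = 213.75/475 = 0.45, a_22 = 47.5/475 = 0.10, a_32 = 142.5/475 = 0.30
  a_13 = 137.5/550 = 0.25, a_23 = 165/550 = 0.30, a_33 = 27.5/550 = 0.05
I − A =
  [   1.00    -0.45    -0.25]
  [  -0.20     0.90    -0.30]
  [  -0.35    -0.30     0.95]
Cofactors of I−A, C_ij = (−1)^(i+j)·(minor ij) (rows/columns in the sector order above):
  C_11 = (0.90)(0.95) − (-0.30)(-0.30) = 0.7650
  C_12 = −[(-0.20)(0.95) − (-0.30)(-0.35)] = 0.2950
  C_13 = (-0.20)(-0.30) − (0.90)(-0.35) = 0.3750
  C_21 = −[(-0.45)(0.95) − (-0.25)(-0.30)] = 0.5025
  C_22 = (1.00)(0.95) − (-0.25)(-0.35) = 0.8625
  C_23 = −[(1.00)(-0.30) − (-0.45)(-0.35)] = 0.4575
  C_31 = (-0.45)(-0.30) − (-0.25)(0.90) = 0.3600
  C_32 = −[(1.00)(-0.30) − (-0.25)(-0.20)] = 0.3500
  C_33 = (1.00)(0.90) − (-0.45)(-0.20) = 0.8100
det(I−A) = Σ_j (I−A)_1j·C_1j = (1.00)(0.7650) + (-0.45)(0.2950) + (-0.25)(0.3750) = 0.5385
adj(I−A) = Cᵀ =
  [ 0.7650   0.5025   0.3600]
  [ 0.2950   0.8625   0.3500]
  [ 0.3750   0.4575   0.8100]
(I − A)⁻¹ = adj(I−A) / det(I−A) ≈
  [   1.4206     0.9331     0.6685]
  [   0.5478     1.6017     0.6500]
  [   0.6964     0.8496     1.5042]
The output multiplier for sector j is the column-j sum of the Leontief inverse (I − A)⁻¹ = adj(I−A) / det(I−A).
Column 1 of adj(I−A): (0.7650, 0.2950, 0.3750); det(I−A) = 0.5385.
m_1 = (0.7650 + 0.2950 + 0.3750) / 0.5385 = 1.435 / 0.5385 ≈ 2.665.

m_1 = 2.665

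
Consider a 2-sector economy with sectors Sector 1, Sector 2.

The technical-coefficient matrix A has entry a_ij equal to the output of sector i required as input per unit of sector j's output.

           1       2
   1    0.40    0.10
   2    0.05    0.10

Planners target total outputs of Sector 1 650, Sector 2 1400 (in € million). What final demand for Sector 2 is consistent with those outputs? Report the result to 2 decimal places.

I − A =
  [   0.60    -0.10]
  [  -0.05     0.90]
d = (I − A) x:
  d_1 = (+0.60)·650 + (-0.10)·1400 = 250.00
  d_2 = (-0.05)·650 + (+0.90)·1400 = 1227.50

d_2 = 1227.50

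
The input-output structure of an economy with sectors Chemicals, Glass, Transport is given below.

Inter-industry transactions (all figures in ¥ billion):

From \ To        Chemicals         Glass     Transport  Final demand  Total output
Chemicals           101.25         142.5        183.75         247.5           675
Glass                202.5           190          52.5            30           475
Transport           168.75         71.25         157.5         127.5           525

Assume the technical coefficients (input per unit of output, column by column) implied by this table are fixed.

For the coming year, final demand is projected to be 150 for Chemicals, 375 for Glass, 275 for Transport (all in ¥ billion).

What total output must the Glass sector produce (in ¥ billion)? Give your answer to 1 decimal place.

Technical coefficients a_ij = z_ij / X_j:
  a_11 = 101.25/675 = 0.15, a_21 = 202.5/675 = 0.30, a_31 = 168.75/675 = 0.25
  a_12 = 142.5/475 = 0.30, a_22 = 190/475 = 0.40, a_32 = 71.25/475 = 0.15
  a_13 = 183.75/525 = 0.35, a_23 = 52.5/525 = 0.10, a_33 = 157.5/525 = 0.30
I − A =
  [   0.85    -0.30    -0.35]
  [  -0.30     0.60    -0.10]
  [  -0.25    -0.15     0.70]
Cofactors of I−A, C_ij = (−1)^(i+j)·(minor ij) (rows/columns in the sector order above):
  C_11 = (0.60)(0.70) − (-0.10)(-0.15) = 0.4050
  C_12 = −[(-0.30)(0.70) − (-0.10)(-0.25)] = 0.2350
  C_13 = (-0.30)(-0.15) − (0.60)(-0.25) = 0.1950
  C_21 = −[(-0.30)(0.70) − (-0.35)(-0.15)] = 0.2625
  C_22 = (0.85)(0.70) − (-0.35)(-0.25) = 0.5075
  C_23 = −[(0.85)(-0.15) − (-0.30)(-0.25)] = 0.2025
  C_31 = (-0.30)(-0.10) − (-0.35)(0.60) = 0.2400
  C_32 = −[(0.85)(-0.10) − (-0.35)(-0.30)] = 0.1900
  C_33 = (0.85)(0.60) − (-0.30)(-0.30) = 0.4200
det(I−A) = Σ_j (I−A)_1j·C_1j = (0.85)(0.4050) + (-0.30)(0.2350) + (-0.35)(0.1950) = 0.2055
adj(I−A) = Cᵀ =
  [ 0.4050   0.2625   0.2400]
  [ 0.2350   0.5075   0.1900]
  [ 0.1950   0.2025   0.4200]
(I − A)⁻¹ = adj(I−A) / det(I−A) ≈
  [   1.9708     1.2774     1.1679]
  [   1.1436     2.4696     0.9246]
  [   0.9489     0.9854     2.0438]
x = (I − A)⁻¹ d = adj(I−A)·d / det(I−A), with det(I−A) = 0.2055:
  x_1 = (0.4050·150 + 0.2625·375 + 0.2400·275) / 0.2055 = 225.1875 / 0.2055 ≈ 1095.8
  x_2 = (0.2350·150 + 0.5075·375 + 0.1900·275) / 0.2055 = 277.8125 / 0.2055 ≈ 1351.9
  x_3 = (0.1950·150 + 0.2025·375 + 0.4200·275) / 0.2055 = 220.6875 / 0.2055 ≈ 1073.9

x_2 = 1351.9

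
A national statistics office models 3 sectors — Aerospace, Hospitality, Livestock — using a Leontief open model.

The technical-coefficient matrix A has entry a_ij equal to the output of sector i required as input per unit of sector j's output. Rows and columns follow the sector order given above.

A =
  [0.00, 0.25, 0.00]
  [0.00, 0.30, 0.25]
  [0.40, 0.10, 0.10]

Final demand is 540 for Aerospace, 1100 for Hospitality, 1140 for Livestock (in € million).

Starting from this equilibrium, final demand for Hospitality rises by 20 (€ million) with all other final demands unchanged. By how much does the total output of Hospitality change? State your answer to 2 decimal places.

I − A =
  [   1.00    -0.25     0.00]
  [   0.00     0.70    -0.25]
  [  -0.40    -0.10     0.90]
Cofactors of I−A, C_ij = (−1)^(i+j)·(minor ij) (rows/columns in the sector order above):
  C_11 = (0.70)(0.90) − (-0.25)(-0.10) = 0.6050
  C_12 = −[(0.00)(0.90) − (-0.25)(-0.40)] = 0.1000
  C_13 = (0.00)(-0.10) − (0.70)(-0.40) = 0.2800
  C_21 = −[(-0.25)(0.90) − (0.00)(-0.10)] = 0.2250
  C_22 = (1.00)(0.90) − (0.00)(-0.40) = 0.9000
  C_23 = −[(1.00)(-0.10) − (-0.25)(-0.40)] = 0.2000
  C_31 = (-0.25)(-0.25) − (0.00)(0.70) = 0.0625
  C_32 = −[(1.00)(-0.25) − (0.00)(0.00)] = 0.2500
  C_33 = (1.00)(0.70) − (-0.25)(0.00) = 0.7000
det(I−A) = Σ_j (I−A)_1j·C_1j = (1.00)(0.6050) + (-0.25)(0.1000) + (0.00)(0.2800) = 0.5800
adj(I−A) = Cᵀ =
  [ 0.6050   0.2250   0.0625]
  [ 0.1000   0.9000   0.2500]
  [ 0.2800   0.2000   0.7000]
(I − A)⁻¹ = adj(I−A) / det(I−A) ≈
  [   1.0431     0.3879     0.1078]
  [   0.1724     1.5517     0.4310]
  [   0.4828     0.3448     1.2069]
Δx = (I − A)⁻¹ Δd with Δd having +20 in the Hospitality component and 0 elsewhere.
So Δx_H = L_HH · (+20), where L_HH = adj(I−A)_HH / det(I−A) = 0.9000 / 0.5800.
Δx_H = 0.9000 × (+20) / 0.5800 = 18.00 / 0.5800 ≈ 31.03.

Δx_H = 31.03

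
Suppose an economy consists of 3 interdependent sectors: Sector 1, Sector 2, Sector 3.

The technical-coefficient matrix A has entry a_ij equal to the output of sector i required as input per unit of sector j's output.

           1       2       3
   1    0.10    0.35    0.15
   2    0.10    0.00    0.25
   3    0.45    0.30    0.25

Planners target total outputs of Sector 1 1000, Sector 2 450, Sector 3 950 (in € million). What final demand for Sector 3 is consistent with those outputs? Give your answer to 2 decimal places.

d_3 = 127.50

I − A =
  [   0.90    -0.35    -0.15]
  [  -0.10     1.00    -0.25]
  [  -0.45    -0.30     0.75]
d = (I − A) x:
  d_1 = (+0.90)·1000 + (-0.35)·450 + (-0.15)·950 = 600.00
  d_2 = (-0.10)·1000 + (+1.00)·450 + (-0.25)·950 = 112.50
  d_3 = (-0.45)·1000 + (-0.30)·450 + (+0.75)·950 = 127.50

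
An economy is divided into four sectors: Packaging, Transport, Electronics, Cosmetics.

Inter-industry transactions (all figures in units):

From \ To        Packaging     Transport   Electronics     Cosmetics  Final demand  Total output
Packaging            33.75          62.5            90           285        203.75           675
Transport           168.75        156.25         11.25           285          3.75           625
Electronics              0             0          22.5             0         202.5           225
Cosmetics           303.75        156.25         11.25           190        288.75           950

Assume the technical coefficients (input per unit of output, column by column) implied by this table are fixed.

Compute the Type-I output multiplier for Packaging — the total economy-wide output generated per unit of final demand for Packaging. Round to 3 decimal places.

Technical coefficients a_ij = z_ij / X_j:
  a_11 = 33.75/675 = 0.05, a_21 = 168.75/675 = 0.25, a_31 = 0/675 = 0.00, a_41 = 303.75/675 = 0.45
  a_12 = 62.5/625 = 0.10, a_22 = 156.25/625 = 0.25, a_32 = 0/625 = 0.00, a_42 = 156.25/625 = 0.25
  a_13 = 90/225 = 0.40, a_23 = 11.25/225 = 0.05, a_33 = 22.5/225 = 0.10, a_43 = 11.25/225 = 0.05
  a_14 = 285/950 = 0.30, a_24 = 285/950 = 0.30, a_34 = 0/950 = 0.00, a_44 = 190/950 = 0.20
I − A =
  [   0.95    -0.10    -0.40    -0.30]
  [  -0.25     0.75    -0.05    -0.30]
  [   0.00     0.00     0.90     0.00]
  [  -0.45    -0.25    -0.05     0.80]
Compute the cofactors C_ij = (−1)^(i+j)·(3×3 minor ij) of I−A; the adjugate is their transpose:
adj(I−A) = Cᵀ =
  [ 0.47250   0.13950   0.23050   0.22950]
  [ 0.30150   0.56250   0.18325   0.32400]
  [ 0.00000   0.00000   0.34525   0.00000]
  [ 0.36000   0.25425   0.20850   0.61875]
det(I−A) = Σ_j (I−A)_1j·C_1j = (0.95)(0.47250) + (-0.10)(0.30150) + (-0.40)(0.00000) + (-0.30)(0.36000) = 0.310725
(I − A)⁻¹ = adj(I−A) / det(I−A) ≈
  [   1.5206     0.4490     0.7418     0.7386]
  [   0.9703     1.8103     0.5897     1.0427]
  [   0.0000     0.0000     1.1111     0.0000]
  [   1.1586     0.8182     0.6710     1.9913]
The output multiplier for sector j is the column-j sum of the Leontief inverse (I − A)⁻¹ = adj(I−A) / det(I−A).
Column 1 of adj(I−A): (0.47250, 0.30150, 0.00000, 0.36000); det(I−A) = 0.310725.
m_1 = (0.47250 + 0.30150 + 0.00000 + 0.36000) / 0.310725 = 1.134 / 0.310725 ≈ 3.650.

m_1 = 3.650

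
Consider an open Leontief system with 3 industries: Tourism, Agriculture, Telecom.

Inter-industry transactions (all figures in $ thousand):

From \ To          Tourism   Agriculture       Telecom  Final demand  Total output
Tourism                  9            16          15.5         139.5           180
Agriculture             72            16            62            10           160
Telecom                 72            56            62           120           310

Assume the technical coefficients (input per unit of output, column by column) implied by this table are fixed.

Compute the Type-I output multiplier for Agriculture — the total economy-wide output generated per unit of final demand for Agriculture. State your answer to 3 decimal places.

m_2 = 2.190

Technical coefficients a_ij = z_ij / X_j:
  a_11 = 9/180 = 0.05, a_21 = 72/180 = 0.40, a_31 = 72/180 = 0.40
  a_12 = 16/160 = 0.10, a_22 = 16/160 = 0.10, a_32 = 56/160 = 0.35
  a_13 = 15.5/310 = 0.05, a_23 = 62/310 = 0.20, a_33 = 62/310 = 0.20
I − A =
  [   0.95    -0.10    -0.05]
  [  -0.40     0.90    -0.20]
  [  -0.40    -0.35     0.80]
Cofactors of I−A, C_ij = (−1)^(i+j)·(minor ij) (rows/columns in the sector order above):
  C_11 = (0.90)(0.80) − (-0.20)(-0.35) = 0.6500
  C_12 = −[(-0.40)(0.80) − (-0.20)(-0.40)] = 0.4000
  C_13 = (-0.40)(-0.35) − (0.90)(-0.40) = 0.5000
  C_21 = −[(-0.10)(0.80) − (-0.05)(-0.35)] = 0.0975
  C_22 = (0.95)(0.80) − (-0.05)(-0.40) = 0.7400
  C_23 = −[(0.95)(-0.35) − (-0.10)(-0.40)] = 0.3725
  C_31 = (-0.10)(-0.20) − (-0.05)(0.90) = 0.0650
  C_32 = −[(0.95)(-0.20) − (-0.05)(-0.40)] = 0.2100
  C_33 = (0.95)(0.90) − (-0.10)(-0.40) = 0.8150
det(I−A) = Σ_j (I−A)_1j·C_1j = (0.95)(0.6500) + (-0.10)(0.4000) + (-0.05)(0.5000) = 0.5525
adj(I−A) = Cᵀ =
  [ 0.6500   0.0975   0.0650]
  [ 0.4000   0.7400   0.2100]
  [ 0.5000   0.3725   0.8150]
(I − A)⁻¹ = adj(I−A) / det(I−A) ≈
  [   1.1765     0.1765     0.1176]
  [   0.7240     1.3394     0.3801]
  [   0.9050     0.6742     1.4751]
The output multiplier for sector j is the column-j sum of the Leontief inverse (I − A)⁻¹ = adj(I−A) / det(I−A).
Column 2 of adj(I−A): (0.0975, 0.7400, 0.3725); det(I−A) = 0.5525.
m_2 = (0.0975 + 0.7400 + 0.3725) / 0.5525 = 1.21 / 0.5525 ≈ 2.190.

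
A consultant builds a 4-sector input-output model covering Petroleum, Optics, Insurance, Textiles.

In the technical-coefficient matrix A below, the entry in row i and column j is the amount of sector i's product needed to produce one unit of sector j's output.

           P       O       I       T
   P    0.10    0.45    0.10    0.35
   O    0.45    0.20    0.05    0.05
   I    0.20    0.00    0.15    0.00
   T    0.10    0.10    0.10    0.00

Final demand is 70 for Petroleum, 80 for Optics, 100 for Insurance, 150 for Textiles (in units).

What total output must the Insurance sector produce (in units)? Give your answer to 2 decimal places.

I − A =
  [   0.90    -0.45    -0.10    -0.35]
  [  -0.45     0.80    -0.05    -0.05]
  [  -0.20     0.00     0.85     0.00]
  [  -0.10    -0.10    -0.10     1.00]
Compute the cofactors C_ij = (−1)^(i+j)·(3×3 minor ij) of I−A; the adjugate is their transpose:
adj(I−A) = Cᵀ =
  [ 0.675750   0.412250   0.134000   0.257125]
  [ 0.397750   0.708250   0.109000   0.174625]
  [ 0.159000   0.097000   0.467000   0.060500]
  [ 0.123250   0.121750   0.071000   0.419375]
det(I−A) = Σ_j (I−A)_1j·C_1j = (0.90)(0.675750) + (-0.45)(0.397750) + (-0.10)(0.159000) + (-0.35)(0.123250) = 0.37015
(I − A)⁻¹ = adj(I−A) / det(I−A) ≈
  [   1.8256     1.1137     0.3620     0.6947]
  [   1.0746     1.9134     0.2945     0.4718]
  [   0.4296     0.2621     1.2617     0.1634]
  [   0.3330     0.3289     0.1918     1.1330]
x = (I − A)⁻¹ d = adj(I−A)·d / det(I−A), with det(I−A) = 0.37015:
  x_P = (0.675750·70 + 0.412250·80 + 0.134000·100 + 0.257125·150) / 0.37015 = 132.25125 / 0.37015 ≈ 357.29
  x_O = (0.397750·70 + 0.708250·80 + 0.109000·100 + 0.174625·150) / 0.37015 = 121.59625 / 0.37015 ≈ 328.51
  x_I = (0.159000·70 + 0.097000·80 + 0.467000·100 + 0.060500·150) / 0.37015 = 74.665 / 0.37015 ≈ 201.72
  x_T = (0.123250·70 + 0.121750·80 + 0.071000·100 + 0.419375·150) / 0.37015 = 88.37375 / 0.37015 ≈ 238.75

x_I = 201.72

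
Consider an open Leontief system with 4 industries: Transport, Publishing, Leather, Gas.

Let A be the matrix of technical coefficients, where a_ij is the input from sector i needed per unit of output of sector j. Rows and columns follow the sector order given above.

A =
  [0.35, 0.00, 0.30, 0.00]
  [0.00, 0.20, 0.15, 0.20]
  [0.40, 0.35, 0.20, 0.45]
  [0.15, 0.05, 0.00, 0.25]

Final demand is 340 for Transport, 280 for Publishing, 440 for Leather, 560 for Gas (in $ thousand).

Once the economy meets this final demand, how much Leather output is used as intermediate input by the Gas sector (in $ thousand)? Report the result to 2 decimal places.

I − A =
  [   0.65     0.00    -0.30     0.00]
  [   0.00     0.80    -0.15    -0.20]
  [  -0.40    -0.35     0.80    -0.45]
  [  -0.15    -0.05     0.00     0.75]
Compute the cofactors C_ij = (−1)^(i+j)·(3×3 minor ij) of I−A; the adjugate is their transpose:
adj(I−A) = Cᵀ =
  [ 0.429250   0.085500   0.177000   0.129000]
  [ 0.079125   0.279750   0.082125   0.123875]
  [ 0.300500   0.185250   0.383500   0.279500]
  [ 0.091125   0.035750   0.040875   0.285875]
det(I−A) = Σ_j (I−A)_1j·C_1j = (0.65)(0.429250) + (0.00)(0.079125) + (-0.30)(0.300500) + (0.00)(0.091125) = 0.1888625
(I − A)⁻¹ = adj(I−A) / det(I−A) ≈
  [   2.2728     0.4527     0.9372     0.6830]
  [   0.4190     1.4812     0.4348     0.6559]
  [   1.5911     0.9809     2.0306     1.4799]
  [   0.4825     0.1893     0.2164     1.5137]
First solve x = (I − A)⁻¹ d = adj(I−A)·d / det(I−A); in particular x_4 = (0.091125·340 + 0.035750·280 + 0.040875·440 + 0.285875·560) / 0.1888625 = 219.0675 / 0.1888625 ≈ 1159.9312.
Intermediate flow from 3 to 4: z_34 = a_34 · x_4 = 0.45 × 219.0675 / 0.1888625 = 98.580375 / 0.1888625 ≈ 521.97.

z_34 = 521.97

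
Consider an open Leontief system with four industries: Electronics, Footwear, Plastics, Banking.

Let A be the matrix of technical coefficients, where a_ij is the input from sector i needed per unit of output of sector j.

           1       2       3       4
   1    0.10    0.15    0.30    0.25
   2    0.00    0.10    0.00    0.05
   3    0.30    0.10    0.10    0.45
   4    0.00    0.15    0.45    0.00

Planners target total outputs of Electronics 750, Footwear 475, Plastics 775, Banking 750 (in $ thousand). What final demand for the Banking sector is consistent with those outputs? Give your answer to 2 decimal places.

I − A =
  [   0.90    -0.15    -0.30    -0.25]
  [   0.00     0.90     0.00    -0.05]
  [  -0.30    -0.10     0.90    -0.45]
  [   0.00    -0.15    -0.45     1.00]
d = (I − A) x:
  d_1 = (+0.90)·750 + (-0.15)·475 + (-0.30)·775 + (-0.25)·750 = 183.75
  d_2 = (+0.00)·750 + (+0.90)·475 + (+0.00)·775 + (-0.05)·750 = 390.00
  d_3 = (-0.30)·750 + (-0.10)·475 + (+0.90)·775 + (-0.45)·750 = 87.50
  d_4 = (+0.00)·750 + (-0.15)·475 + (-0.45)·775 + (+1.00)·750 = 330.00

d_4 = 330.00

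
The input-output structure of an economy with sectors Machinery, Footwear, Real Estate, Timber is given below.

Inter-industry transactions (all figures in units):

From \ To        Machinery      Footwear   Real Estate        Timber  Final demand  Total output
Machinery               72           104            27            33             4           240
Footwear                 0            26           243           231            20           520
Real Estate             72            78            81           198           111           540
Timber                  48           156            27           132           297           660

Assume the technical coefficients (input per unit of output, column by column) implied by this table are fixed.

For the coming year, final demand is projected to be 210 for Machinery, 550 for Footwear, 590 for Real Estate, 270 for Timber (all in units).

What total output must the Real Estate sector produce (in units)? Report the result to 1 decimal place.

Technical coefficients a_ij = z_ij / X_j:
  a_MM = 72/240 = 0.30, a_FM = 0/240 = 0.00, a_RM = 72/240 = 0.30, a_TM = 48/240 = 0.20
  a_MF = 104/520 = 0.20, a_FF = 26/520 = 0.05, a_RF = 78/520 = 0.15, a_TF = 156/520 = 0.30
  a_MR = 27/540 = 0.05, a_FR = 243/540 = 0.45, a_RR = 81/540 = 0.15, a_TR = 27/540 = 0.05
  a_MT = 33/660 = 0.05, a_FT = 231/660 = 0.35, a_RT = 198/660 = 0.30, a_TT = 132/660 = 0.20
I − A =
  [   0.70    -0.20    -0.05    -0.05]
  [   0.00     0.95    -0.45    -0.35]
  [  -0.30    -0.15     0.85    -0.30]
  [  -0.20    -0.30    -0.05     0.80]
Compute the cofactors C_ij = (−1)^(i+j)·(3×3 minor ij) of I−A; the adjugate is their transpose:
adj(I−A) = Cᵀ =
  [ 0.445375   0.156625   0.117375   0.140375]
  [ 0.199750   0.441250   0.263250   0.304250]
  [ 0.264000   0.210000   0.435000   0.271500]
  [ 0.202750   0.217750   0.155250   0.476750]
det(I−A) = Σ_j (I−A)_1j·C_1j = (0.70)(0.445375) + (-0.20)(0.199750) + (-0.05)(0.264000) + (-0.05)(0.202750) = 0.248475
(I − A)⁻¹ = adj(I−A) / det(I−A) ≈
  [   1.7924     0.6303     0.4724     0.5649]
  [   0.8039     1.7758     1.0595     1.2245]
  [   1.0625     0.8452     1.7507     1.0927]
  [   0.8160     0.8763     0.6248     1.9187]
x = (I − A)⁻¹ d = adj(I−A)·d / det(I−A), with det(I−A) = 0.248475:
  x_M = (0.445375·210 + 0.156625·550 + 0.117375·590 + 0.140375·270) / 0.248475 = 286.825 / 0.248475 ≈ 1154.3
  x_F = (0.199750·210 + 0.441250·550 + 0.263250·590 + 0.304250·270) / 0.248475 = 522.10 / 0.248475 ≈ 2101.2
  x_R = (0.264000·210 + 0.210000·550 + 0.435000·590 + 0.271500·270) / 0.248475 = 500.895 / 0.248475 ≈ 2015.9
  x_T = (0.202750·210 + 0.217750·550 + 0.155250·590 + 0.476750·270) / 0.248475 = 382.66 / 0.248475 ≈ 1540.0

x_R = 2015.9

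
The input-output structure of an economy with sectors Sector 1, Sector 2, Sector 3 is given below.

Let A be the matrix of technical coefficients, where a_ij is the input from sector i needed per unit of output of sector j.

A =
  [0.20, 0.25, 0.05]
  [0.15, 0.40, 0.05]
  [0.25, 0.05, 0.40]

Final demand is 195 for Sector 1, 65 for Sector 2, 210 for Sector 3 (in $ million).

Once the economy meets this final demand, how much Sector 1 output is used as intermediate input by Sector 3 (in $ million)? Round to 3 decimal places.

I − A =
  [   0.80    -0.25    -0.05]
  [  -0.15     0.60    -0.05]
  [  -0.25    -0.05     0.60]
Cofactors of I−A, C_ij = (−1)^(i+j)·(minor ij) (rows/columns in the sector order above):
  C_11 = (0.60)(0.60) − (-0.05)(-0.05) = 0.3575
  C_12 = −[(-0.15)(0.60) − (-0.05)(-0.25)] = 0.1025
  C_13 = (-0.15)(-0.05) − (0.60)(-0.25) = 0.1575
  C_21 = −[(-0.25)(0.60) − (-0.05)(-0.05)] = 0.1525
  C_22 = (0.80)(0.60) − (-0.05)(-0.25) = 0.4675
  C_23 = −[(0.80)(-0.05) − (-0.25)(-0.25)] = 0.1025
  C_31 = (-0.25)(-0.05) − (-0.05)(0.60) = 0.0425
  C_32 = −[(0.80)(-0.05) − (-0.05)(-0.15)] = 0.0475
  C_33 = (0.80)(0.60) − (-0.25)(-0.15) = 0.4425
det(I−A) = Σ_j (I−A)_1j·C_1j = (0.80)(0.3575) + (-0.25)(0.1025) + (-0.05)(0.1575) = 0.2525
adj(I−A) = Cᵀ =
  [ 0.3575   0.1525   0.0425]
  [ 0.1025   0.4675   0.0475]
  [ 0.1575   0.1025   0.4425]
(I − A)⁻¹ = adj(I−A) / det(I−A) ≈
  [   1.4158     0.6040     0.1683]
  [   0.4059     1.8515     0.1881]
  [   0.6238     0.4059     1.7525]
First solve x = (I − A)⁻¹ d = adj(I−A)·d / det(I−A); in particular x_3 = (0.1575·195 + 0.1025·65 + 0.4425·210) / 0.2525 = 130.30 / 0.2525 ≈ 516.03960.
Intermediate flow from 1 to 3: z_13 = a_13 · x_3 = 0.05 × 130.30 / 0.2525 = 6.515 / 0.2525 ≈ 25.802.

z_13 = 25.802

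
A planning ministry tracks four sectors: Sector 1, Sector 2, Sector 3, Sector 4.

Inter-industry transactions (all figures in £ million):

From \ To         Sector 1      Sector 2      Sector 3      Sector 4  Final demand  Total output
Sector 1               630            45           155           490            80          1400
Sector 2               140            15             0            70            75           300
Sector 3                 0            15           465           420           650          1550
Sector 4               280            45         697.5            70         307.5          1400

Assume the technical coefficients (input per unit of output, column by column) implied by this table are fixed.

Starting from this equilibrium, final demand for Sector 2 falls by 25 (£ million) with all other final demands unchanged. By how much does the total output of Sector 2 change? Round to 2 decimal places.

Δx_2 = -28.60

Technical coefficients a_ij = z_ij / X_j:
  a_11 = 630/1400 = 0.45, a_21 = 140/1400 = 0.10, a_31 = 0/1400 = 0.00, a_41 = 280/1400 = 0.20
  a_12 = 45/300 = 0.15, a_22 = 15/300 = 0.05, a_32 = 15/300 = 0.05, a_42 = 45/300 = 0.15
  a_13 = 155/1550 = 0.10, a_23 = 0/1550 = 0.00, a_33 = 465/1550 = 0.30, a_43 = 697.5/1550 = 0.45
  a_14 = 490/1400 = 0.35, a_24 = 70/1400 = 0.05, a_34 = 420/1400 = 0.30, a_44 = 70/1400 = 0.05
I − A =
  [   0.55    -0.15    -0.10    -0.35]
  [  -0.10     0.95     0.00    -0.05]
  [   0.00    -0.05     0.70    -0.30]
  [  -0.20    -0.15    -0.45     0.95]
Compute the cofactors C_ij = (−1)^(i+j)·(3×3 minor ij) of I−A; the adjugate is their transpose:
adj(I−A) = Cᵀ =
  [ 0.497125   0.133375   0.242500   0.266750]
  [ 0.060000   0.236500   0.038625   0.046750]
  [ 0.066750   0.056375   0.404750   0.155375]
  [ 0.145750   0.092125   0.248875   0.354750]
det(I−A) = Σ_j (I−A)_1j·C_1j = (0.55)(0.497125) + (-0.15)(0.060000) + (-0.10)(0.066750) + (-0.35)(0.145750) = 0.20673125
(I − A)⁻¹ = adj(I−A) / det(I−A) ≈
  [   2.4047     0.6452     1.1730     1.2903]
  [   0.2902     1.1440     0.1868     0.2261]
  [   0.3229     0.2727     1.9579     0.7516]
  [   0.7050     0.4456     1.2039     1.7160]
Δx = (I − A)⁻¹ Δd with Δd having -25 in the Sector 2 component and 0 elsewhere.
So Δx_2 = L_22 · (-25), where L_22 = adj(I−A)_22 / det(I−A) = 0.236500 / 0.20673125.
Δx_2 = 0.236500 × (-25) / 0.20673125 = -5.9125 / 0.20673125 ≈ -28.60.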